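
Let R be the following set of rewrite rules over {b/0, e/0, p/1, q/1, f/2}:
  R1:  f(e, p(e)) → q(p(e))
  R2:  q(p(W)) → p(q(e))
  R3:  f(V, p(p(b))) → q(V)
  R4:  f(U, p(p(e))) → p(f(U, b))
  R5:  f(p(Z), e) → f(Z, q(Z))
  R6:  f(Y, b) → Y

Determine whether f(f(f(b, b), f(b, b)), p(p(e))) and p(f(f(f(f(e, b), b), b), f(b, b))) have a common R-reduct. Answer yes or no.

Reduce t₁ = f(f(f(b, b), f(b, b)), p(p(e))):
1. f(f(f(b, b), f(b, b)), p(p(e)))  →  p(f(f(f(b, b), f(b, b)), b))   [R4 at ε]
2. p(f(f(f(b, b), f(b, b)), b))  →  p(f(f(b, b), f(b, b)))   [R6 at 1]
3. p(f(f(b, b), f(b, b)))  →  p(f(b, f(b, b)))   [R6 at 1.1]
4. p(f(b, f(b, b)))  →  p(f(b, b))   [R6 at 1.2]
5. p(f(b, b))  →  p(b)   [R6 at 1]

Reduce t₂ = p(f(f(f(f(e, b), b), b), f(b, b))):
1. p(f(f(f(f(e, b), b), b), f(b, b)))  →  p(f(f(f(e, b), b), f(b, b)))   [R6 at 1.1]
2. p(f(f(f(e, b), b), f(b, b)))  →  p(f(f(e, b), f(b, b)))   [R6 at 1.1]
3. p(f(f(e, b), f(b, b)))  →  p(f(e, f(b, b)))   [R6 at 1.1]
4. p(f(e, f(b, b)))  →  p(f(e, b))   [R6 at 1.2]
5. p(f(e, b))  →  p(e)   [R6 at 1]

no — NF(t₁) = p(b), NF(t₂) = p(e)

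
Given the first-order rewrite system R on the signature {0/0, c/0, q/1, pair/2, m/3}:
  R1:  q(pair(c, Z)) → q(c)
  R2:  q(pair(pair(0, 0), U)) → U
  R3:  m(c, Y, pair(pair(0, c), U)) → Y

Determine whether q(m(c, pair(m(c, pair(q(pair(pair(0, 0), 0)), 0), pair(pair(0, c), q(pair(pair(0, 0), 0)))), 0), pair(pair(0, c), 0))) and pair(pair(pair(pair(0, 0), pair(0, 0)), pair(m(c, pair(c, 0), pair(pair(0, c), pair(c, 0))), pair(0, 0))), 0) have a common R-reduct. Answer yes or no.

Reduce t₁ = q(m(c, pair(m(c, pair(q(pair(pair(0, 0), 0)), 0), pair(pair(0, c), q(pair(pair(0, 0), 0)))), 0), pair(pair(0, c), 0))):
1. q(m(c, pair(m(c, pair(q(pair(pair(0, 0), 0)), 0), pair(pair(0, c), q(pair(pair(0, 0), 0)))), 0), pair(pair(0, c), 0)))  →  q(pair(m(c, pair(q(pair(pair(0, 0), 0)), 0), pair(pair(0, c), q(pair(pair(0, 0), 0)))), 0))   [R3 at 1]
2. q(pair(m(c, pair(q(pair(pair(0, 0), 0)), 0), pair(pair(0, c), q(pair(pair(0, 0), 0)))), 0))  →  q(pair(pair(q(pair(pair(0, 0), 0)), 0), 0))   [R3 at 1.1]
3. q(pair(pair(q(pair(pair(0, 0), 0)), 0), 0))  →  q(pair(pair(0, 0), 0))   [R2 at 1.1.1]
4. q(pair(pair(0, 0), 0))  →  0   [R2 at ε]

Reduce t₂ = pair(pair(pair(pair(0, 0), pair(0, 0)), pair(m(c, pair(c, 0), pair(pair(0, c), pair(c, 0))), pair(0, 0))), 0):
1. pair(pair(pair(pair(0, 0), pair(0, 0)), pair(m(c, pair(c, 0), pair(pair(0, c), pair(c, 0))), pair(0, 0))), 0)  →  pair(pair(pair(pair(0, 0), pair(0, 0)), pair(pair(c, 0), pair(0, 0))), 0)   [R3 at 1.2.1]

no — NF(t₁) = 0, NF(t₂) = pair(pair(pair(pair(0, 0), pair(0, 0)), pair(pair(c, 0), pair(0, 0))), 0)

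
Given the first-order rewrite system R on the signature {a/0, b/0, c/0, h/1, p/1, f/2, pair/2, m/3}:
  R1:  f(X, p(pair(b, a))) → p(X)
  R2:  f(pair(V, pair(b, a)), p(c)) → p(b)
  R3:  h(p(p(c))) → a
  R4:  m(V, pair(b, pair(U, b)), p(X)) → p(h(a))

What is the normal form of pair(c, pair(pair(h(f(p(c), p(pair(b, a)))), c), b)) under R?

1. pair(c, pair(pair(h(f(p(c), p(pair(b, a)))), c), b))  →  pair(c, pair(pair(h(p(p(c))), c), b))   [R1 at 2.1.1.1]
2. pair(c, pair(pair(h(p(p(c))), c), b))  →  pair(c, pair(pair(a, c), b))   [R3 at 2.1.1]

pair(c, pair(pair(a, c), b))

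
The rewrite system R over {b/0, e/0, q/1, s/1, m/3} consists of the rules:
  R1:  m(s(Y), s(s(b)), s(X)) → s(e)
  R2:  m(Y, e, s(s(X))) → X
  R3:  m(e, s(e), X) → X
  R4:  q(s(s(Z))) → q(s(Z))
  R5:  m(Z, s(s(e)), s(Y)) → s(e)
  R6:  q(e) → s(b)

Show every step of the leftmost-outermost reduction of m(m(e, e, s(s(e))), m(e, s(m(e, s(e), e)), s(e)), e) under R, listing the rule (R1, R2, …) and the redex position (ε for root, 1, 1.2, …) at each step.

1. m(m(e, e, s(s(e))), m(e, s(m(e, s(e), e)), s(e)), e)  →  m(e, m(e, s(m(e, s(e), e)), s(e)), e)   [R2 at 1]
2. m(e, m(e, s(m(e, s(e), e)), s(e)), e)  →  m(e, m(e, s(e), s(e)), e)   [R3 at 2.2.1]
3. m(e, m(e, s(e), s(e)), e)  →  m(e, s(e), e)   [R3 at 2]
4. m(e, s(e), e)  →  e   [R3 at ε]

e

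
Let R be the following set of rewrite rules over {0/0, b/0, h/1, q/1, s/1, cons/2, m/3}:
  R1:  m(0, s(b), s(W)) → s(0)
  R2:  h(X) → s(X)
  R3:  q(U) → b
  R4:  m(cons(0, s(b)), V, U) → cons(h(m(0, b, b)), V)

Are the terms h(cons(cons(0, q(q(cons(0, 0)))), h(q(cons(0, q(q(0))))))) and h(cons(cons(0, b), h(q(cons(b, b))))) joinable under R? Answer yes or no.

Reduce t₁ = h(cons(cons(0, q(q(cons(0, 0)))), h(q(cons(0, q(q(0))))))):
1. h(cons(cons(0, q(q(cons(0, 0)))), h(q(cons(0, q(q(0)))))))  →  s(cons(cons(0, q(q(cons(0, 0)))), h(q(cons(0, q(q(0)))))))   [R2 at ε]
2. s(cons(cons(0, q(q(cons(0, 0)))), h(q(cons(0, q(q(0)))))))  →  s(cons(cons(0, b), h(q(cons(0, q(q(0)))))))   [R3 at 1.1.2]
3. s(cons(cons(0, b), h(q(cons(0, q(q(0)))))))  →  s(cons(cons(0, b), s(q(cons(0, q(q(0)))))))   [R2 at 1.2]
4. s(cons(cons(0, b), s(q(cons(0, q(q(0)))))))  →  s(cons(cons(0, b), s(b)))   [R3 at 1.2.1]

Reduce t₂ = h(cons(cons(0, b), h(q(cons(b, b))))):
1. h(cons(cons(0, b), h(q(cons(b, b)))))  →  s(cons(cons(0, b), h(q(cons(b, b)))))   [R2 at ε]
2. s(cons(cons(0, b), h(q(cons(b, b)))))  →  s(cons(cons(0, b), s(q(cons(b, b)))))   [R2 at 1.2]
3. s(cons(cons(0, b), s(q(cons(b, b)))))  →  s(cons(cons(0, b), s(b)))   [R3 at 1.2.1]

yes — NF(t₁) = s(cons(cons(0, b), s(b))), NF(t₂) = s(cons(cons(0, b), s(b)))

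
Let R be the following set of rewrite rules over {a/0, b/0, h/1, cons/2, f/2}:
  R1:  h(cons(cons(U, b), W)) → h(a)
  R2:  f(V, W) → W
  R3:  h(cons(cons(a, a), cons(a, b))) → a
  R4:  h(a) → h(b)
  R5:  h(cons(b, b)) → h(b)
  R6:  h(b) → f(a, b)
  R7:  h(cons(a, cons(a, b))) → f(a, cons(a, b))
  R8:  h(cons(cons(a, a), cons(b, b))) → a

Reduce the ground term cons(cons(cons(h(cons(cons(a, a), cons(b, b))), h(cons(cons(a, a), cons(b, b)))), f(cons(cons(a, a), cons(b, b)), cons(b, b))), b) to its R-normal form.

cons(cons(cons(a, a), cons(b, b)), b)

1. cons(cons(cons(h(cons(cons(a, a), cons(b, b))), h(cons(cons(a, a), cons(b, b)))), f(cons(cons(a, a), cons(b, b)), cons(b, b))), b)  →  cons(cons(cons(a, h(cons(cons(a, a), cons(b, b)))), f(cons(cons(a, a), cons(b, b)), cons(b, b))), b)   [R8 at 1.1.1]
2. cons(cons(cons(a, h(cons(cons(a, a), cons(b, b)))), f(cons(cons(a, a), cons(b, b)), cons(b, b))), b)  →  cons(cons(cons(a, a), f(cons(cons(a, a), cons(b, b)), cons(b, b))), b)   [R8 at 1.1.2]
3. cons(cons(cons(a, a), f(cons(cons(a, a), cons(b, b)), cons(b, b))), b)  →  cons(cons(cons(a, a), cons(b, b)), b)   [R2 at 1.2]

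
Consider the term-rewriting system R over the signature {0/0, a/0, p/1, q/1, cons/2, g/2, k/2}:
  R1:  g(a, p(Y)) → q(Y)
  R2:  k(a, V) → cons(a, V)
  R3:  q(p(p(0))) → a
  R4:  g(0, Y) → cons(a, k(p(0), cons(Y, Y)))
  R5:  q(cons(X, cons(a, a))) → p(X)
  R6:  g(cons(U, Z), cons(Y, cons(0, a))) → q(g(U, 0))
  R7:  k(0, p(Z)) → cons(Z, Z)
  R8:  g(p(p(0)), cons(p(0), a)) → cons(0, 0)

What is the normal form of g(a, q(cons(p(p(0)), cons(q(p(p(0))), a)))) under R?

1. g(a, q(cons(p(p(0)), cons(q(p(p(0))), a))))  →  g(a, q(cons(p(p(0)), cons(a, a))))   [R3 at 2.1.2.1]
2. g(a, q(cons(p(p(0)), cons(a, a))))  →  g(a, p(p(p(0))))   [R5 at 2]
3. g(a, p(p(p(0))))  →  q(p(p(0)))   [R1 at ε]
4. q(p(p(0)))  →  a   [R3 at ε]

a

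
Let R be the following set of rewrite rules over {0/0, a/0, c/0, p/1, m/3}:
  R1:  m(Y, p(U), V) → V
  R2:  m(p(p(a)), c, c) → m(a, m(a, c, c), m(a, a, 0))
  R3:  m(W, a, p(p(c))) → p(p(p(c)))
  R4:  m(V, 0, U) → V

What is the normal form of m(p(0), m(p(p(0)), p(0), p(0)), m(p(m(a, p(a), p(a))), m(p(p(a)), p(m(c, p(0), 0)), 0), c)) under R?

p(p(a))

1. m(p(0), m(p(p(0)), p(0), p(0)), m(p(m(a, p(a), p(a))), m(p(p(a)), p(m(c, p(0), 0)), 0), c))  →  m(p(0), p(0), m(p(m(a, p(a), p(a))), m(p(p(a)), p(m(c, p(0), 0)), 0), c))   [R1 at 2]
2. m(p(0), p(0), m(p(m(a, p(a), p(a))), m(p(p(a)), p(m(c, p(0), 0)), 0), c))  →  m(p(m(a, p(a), p(a))), m(p(p(a)), p(m(c, p(0), 0)), 0), c)   [R1 at ε]
3. m(p(m(a, p(a), p(a))), m(p(p(a)), p(m(c, p(0), 0)), 0), c)  →  m(p(p(a)), m(p(p(a)), p(m(c, p(0), 0)), 0), c)   [R1 at 1.1]
4. m(p(p(a)), m(p(p(a)), p(m(c, p(0), 0)), 0), c)  →  m(p(p(a)), 0, c)   [R1 at 2]
5. m(p(p(a)), 0, c)  →  p(p(a))   [R4 at ε]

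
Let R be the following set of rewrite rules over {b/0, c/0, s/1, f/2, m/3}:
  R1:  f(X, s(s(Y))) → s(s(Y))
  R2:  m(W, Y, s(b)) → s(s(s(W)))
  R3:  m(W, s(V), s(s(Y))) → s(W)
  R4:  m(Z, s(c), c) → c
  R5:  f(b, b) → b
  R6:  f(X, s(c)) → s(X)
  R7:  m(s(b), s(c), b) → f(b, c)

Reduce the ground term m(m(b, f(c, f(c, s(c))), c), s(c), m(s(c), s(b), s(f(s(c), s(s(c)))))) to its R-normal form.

1. m(m(b, f(c, f(c, s(c))), c), s(c), m(s(c), s(b), s(f(s(c), s(s(c))))))  →  m(m(b, f(c, s(c)), c), s(c), m(s(c), s(b), s(f(s(c), s(s(c))))))   [R6 at 1.2.2]
2. m(m(b, f(c, s(c)), c), s(c), m(s(c), s(b), s(f(s(c), s(s(c))))))  →  m(m(b, s(c), c), s(c), m(s(c), s(b), s(f(s(c), s(s(c))))))   [R6 at 1.2]
3. m(m(b, s(c), c), s(c), m(s(c), s(b), s(f(s(c), s(s(c))))))  →  m(c, s(c), m(s(c), s(b), s(f(s(c), s(s(c))))))   [R4 at 1]
4. m(c, s(c), m(s(c), s(b), s(f(s(c), s(s(c))))))  →  m(c, s(c), m(s(c), s(b), s(s(s(c)))))   [R1 at 3.3.1]
5. m(c, s(c), m(s(c), s(b), s(s(s(c)))))  →  m(c, s(c), s(s(c)))   [R3 at 3]
6. m(c, s(c), s(s(c)))  →  s(c)   [R3 at ε]

s(c)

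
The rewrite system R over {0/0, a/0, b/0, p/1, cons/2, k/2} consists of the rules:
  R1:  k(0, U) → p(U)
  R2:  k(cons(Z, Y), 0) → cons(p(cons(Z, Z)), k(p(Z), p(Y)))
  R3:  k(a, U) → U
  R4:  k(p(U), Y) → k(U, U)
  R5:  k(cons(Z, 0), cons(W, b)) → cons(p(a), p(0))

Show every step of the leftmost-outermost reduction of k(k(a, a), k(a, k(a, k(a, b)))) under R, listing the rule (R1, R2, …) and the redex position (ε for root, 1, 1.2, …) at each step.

b

1. k(k(a, a), k(a, k(a, k(a, b))))  →  k(a, k(a, k(a, k(a, b))))   [R3 at 1]
2. k(a, k(a, k(a, k(a, b))))  →  k(a, k(a, k(a, b)))   [R3 at ε]
3. k(a, k(a, k(a, b)))  →  k(a, k(a, b))   [R3 at ε]
4. k(a, k(a, b))  →  k(a, b)   [R3 at ε]
5. k(a, b)  →  b   [R3 at ε]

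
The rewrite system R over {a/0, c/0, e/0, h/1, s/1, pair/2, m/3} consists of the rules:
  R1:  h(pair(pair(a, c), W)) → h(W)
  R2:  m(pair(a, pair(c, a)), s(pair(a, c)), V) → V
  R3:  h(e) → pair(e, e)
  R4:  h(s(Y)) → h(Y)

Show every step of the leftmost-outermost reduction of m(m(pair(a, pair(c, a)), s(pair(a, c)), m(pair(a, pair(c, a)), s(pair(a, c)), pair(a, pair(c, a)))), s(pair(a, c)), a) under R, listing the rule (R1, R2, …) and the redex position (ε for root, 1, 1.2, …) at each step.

a

1. m(m(pair(a, pair(c, a)), s(pair(a, c)), m(pair(a, pair(c, a)), s(pair(a, c)), pair(a, pair(c, a)))), s(pair(a, c)), a)  →  m(m(pair(a, pair(c, a)), s(pair(a, c)), pair(a, pair(c, a))), s(pair(a, c)), a)   [R2 at 1]
2. m(m(pair(a, pair(c, a)), s(pair(a, c)), pair(a, pair(c, a))), s(pair(a, c)), a)  →  m(pair(a, pair(c, a)), s(pair(a, c)), a)   [R2 at 1]
3. m(pair(a, pair(c, a)), s(pair(a, c)), a)  →  a   [R2 at ε]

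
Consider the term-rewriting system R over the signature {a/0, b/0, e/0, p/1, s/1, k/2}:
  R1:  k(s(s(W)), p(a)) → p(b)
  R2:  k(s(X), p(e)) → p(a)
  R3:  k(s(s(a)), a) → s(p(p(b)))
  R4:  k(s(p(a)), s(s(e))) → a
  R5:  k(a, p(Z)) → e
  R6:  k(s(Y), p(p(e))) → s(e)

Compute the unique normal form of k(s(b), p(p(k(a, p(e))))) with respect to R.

1. k(s(b), p(p(k(a, p(e)))))  →  k(s(b), p(p(e)))   [R5 at 2.1.1]
2. k(s(b), p(p(e)))  →  s(e)   [R6 at ε]

s(e)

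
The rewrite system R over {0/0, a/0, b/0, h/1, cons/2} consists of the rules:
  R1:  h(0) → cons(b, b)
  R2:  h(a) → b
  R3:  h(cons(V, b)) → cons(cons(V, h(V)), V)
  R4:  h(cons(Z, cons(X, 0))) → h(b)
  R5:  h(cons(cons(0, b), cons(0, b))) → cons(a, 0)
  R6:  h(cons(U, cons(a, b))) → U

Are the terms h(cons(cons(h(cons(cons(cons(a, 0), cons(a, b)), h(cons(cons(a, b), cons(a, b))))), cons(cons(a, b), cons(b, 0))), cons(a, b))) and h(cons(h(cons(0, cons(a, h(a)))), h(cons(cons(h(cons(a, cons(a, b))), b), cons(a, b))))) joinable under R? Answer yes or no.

Reduce t₁ = h(cons(cons(h(cons(cons(cons(a, 0), cons(a, b)), h(cons(cons(a, b), cons(a, b))))), cons(cons(a, b), cons(b, 0))), cons(a, b))):
1. h(cons(cons(h(cons(cons(cons(a, 0), cons(a, b)), h(cons(cons(a, b), cons(a, b))))), cons(cons(a, b), cons(b, 0))), cons(a, b)))  →  cons(h(cons(cons(cons(a, 0), cons(a, b)), h(cons(cons(a, b), cons(a, b))))), cons(cons(a, b), cons(b, 0)))   [R6 at ε]
2. cons(h(cons(cons(cons(a, 0), cons(a, b)), h(cons(cons(a, b), cons(a, b))))), cons(cons(a, b), cons(b, 0)))  →  cons(h(cons(cons(cons(a, 0), cons(a, b)), cons(a, b))), cons(cons(a, b), cons(b, 0)))   [R6 at 1.1.2]
3. cons(h(cons(cons(cons(a, 0), cons(a, b)), cons(a, b))), cons(cons(a, b), cons(b, 0)))  →  cons(cons(cons(a, 0), cons(a, b)), cons(cons(a, b), cons(b, 0)))   [R6 at 1]

Reduce t₂ = h(cons(h(cons(0, cons(a, h(a)))), h(cons(cons(h(cons(a, cons(a, b))), b), cons(a, b))))):
1. h(cons(h(cons(0, cons(a, h(a)))), h(cons(cons(h(cons(a, cons(a, b))), b), cons(a, b)))))  →  h(cons(h(cons(0, cons(a, b))), h(cons(cons(h(cons(a, cons(a, b))), b), cons(a, b)))))   [R2 at 1.1.1.2.2]
2. h(cons(h(cons(0, cons(a, b))), h(cons(cons(h(cons(a, cons(a, b))), b), cons(a, b)))))  →  h(cons(0, h(cons(cons(h(cons(a, cons(a, b))), b), cons(a, b)))))   [R6 at 1.1]
3. h(cons(0, h(cons(cons(h(cons(a, cons(a, b))), b), cons(a, b)))))  →  h(cons(0, cons(h(cons(a, cons(a, b))), b)))   [R6 at 1.2]
4. h(cons(0, cons(h(cons(a, cons(a, b))), b)))  →  h(cons(0, cons(a, b)))   [R6 at 1.2.1]
5. h(cons(0, cons(a, b)))  →  0   [R6 at ε]

no — NF(t₁) = cons(cons(cons(a, 0), cons(a, b)), cons(cons(a, b), cons(b, 0))), NF(t₂) = 0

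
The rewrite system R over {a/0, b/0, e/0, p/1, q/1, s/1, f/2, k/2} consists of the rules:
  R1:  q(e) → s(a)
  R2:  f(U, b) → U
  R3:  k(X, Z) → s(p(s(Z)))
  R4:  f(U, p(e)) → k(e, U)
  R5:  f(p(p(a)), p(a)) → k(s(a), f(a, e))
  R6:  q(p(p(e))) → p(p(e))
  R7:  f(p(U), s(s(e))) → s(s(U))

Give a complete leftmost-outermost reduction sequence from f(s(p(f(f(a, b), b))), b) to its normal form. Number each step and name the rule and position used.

s(p(a))

1. f(s(p(f(f(a, b), b))), b)  →  s(p(f(f(a, b), b)))   [R2 at ε]
2. s(p(f(f(a, b), b)))  →  s(p(f(a, b)))   [R2 at 1.1]
3. s(p(f(a, b)))  →  s(p(a))   [R2 at 1.1]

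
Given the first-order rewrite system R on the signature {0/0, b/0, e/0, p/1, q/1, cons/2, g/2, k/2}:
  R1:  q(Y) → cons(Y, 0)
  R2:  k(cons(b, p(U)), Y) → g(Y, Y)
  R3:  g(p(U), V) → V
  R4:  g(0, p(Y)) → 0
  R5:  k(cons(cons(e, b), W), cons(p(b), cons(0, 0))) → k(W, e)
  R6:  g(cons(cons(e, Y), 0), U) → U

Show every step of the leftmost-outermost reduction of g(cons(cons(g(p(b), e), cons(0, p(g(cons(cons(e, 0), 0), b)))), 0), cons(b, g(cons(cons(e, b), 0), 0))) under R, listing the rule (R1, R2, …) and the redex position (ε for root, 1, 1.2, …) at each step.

cons(b, 0)

1. g(cons(cons(g(p(b), e), cons(0, p(g(cons(cons(e, 0), 0), b)))), 0), cons(b, g(cons(cons(e, b), 0), 0)))  →  g(cons(cons(e, cons(0, p(g(cons(cons(e, 0), 0), b)))), 0), cons(b, g(cons(cons(e, b), 0), 0)))   [R3 at 1.1.1]
2. g(cons(cons(e, cons(0, p(g(cons(cons(e, 0), 0), b)))), 0), cons(b, g(cons(cons(e, b), 0), 0)))  →  cons(b, g(cons(cons(e, b), 0), 0))   [R6 at ε]
3. cons(b, g(cons(cons(e, b), 0), 0))  →  cons(b, 0)   [R6 at 2]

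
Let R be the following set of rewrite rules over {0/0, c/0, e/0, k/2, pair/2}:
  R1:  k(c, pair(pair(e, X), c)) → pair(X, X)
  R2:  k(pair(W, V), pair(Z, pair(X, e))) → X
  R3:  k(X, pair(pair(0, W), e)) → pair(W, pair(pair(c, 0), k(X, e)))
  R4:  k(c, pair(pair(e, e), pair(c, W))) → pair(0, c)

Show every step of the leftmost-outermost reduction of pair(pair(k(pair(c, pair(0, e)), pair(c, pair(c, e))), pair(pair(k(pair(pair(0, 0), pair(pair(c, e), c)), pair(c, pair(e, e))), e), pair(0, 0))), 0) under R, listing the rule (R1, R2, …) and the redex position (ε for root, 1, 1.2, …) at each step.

pair(pair(c, pair(pair(e, e), pair(0, 0))), 0)

1. pair(pair(k(pair(c, pair(0, e)), pair(c, pair(c, e))), pair(pair(k(pair(pair(0, 0), pair(pair(c, e), c)), pair(c, pair(e, e))), e), pair(0, 0))), 0)  →  pair(pair(c, pair(pair(k(pair(pair(0, 0), pair(pair(c, e), c)), pair(c, pair(e, e))), e), pair(0, 0))), 0)   [R2 at 1.1]
2. pair(pair(c, pair(pair(k(pair(pair(0, 0), pair(pair(c, e), c)), pair(c, pair(e, e))), e), pair(0, 0))), 0)  →  pair(pair(c, pair(pair(e, e), pair(0, 0))), 0)   [R2 at 1.2.1.1]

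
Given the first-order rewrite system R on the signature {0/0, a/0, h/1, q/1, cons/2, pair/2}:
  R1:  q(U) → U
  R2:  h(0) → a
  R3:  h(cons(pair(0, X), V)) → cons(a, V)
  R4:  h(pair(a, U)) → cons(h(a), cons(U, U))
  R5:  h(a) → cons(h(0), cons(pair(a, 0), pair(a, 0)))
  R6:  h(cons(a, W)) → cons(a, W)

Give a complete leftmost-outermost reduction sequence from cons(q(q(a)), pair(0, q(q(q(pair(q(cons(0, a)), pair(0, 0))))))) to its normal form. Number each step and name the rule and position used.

cons(a, pair(0, pair(cons(0, a), pair(0, 0))))

1. cons(q(q(a)), pair(0, q(q(q(pair(q(cons(0, a)), pair(0, 0)))))))  →  cons(q(a), pair(0, q(q(q(pair(q(cons(0, a)), pair(0, 0)))))))   [R1 at 1]
2. cons(q(a), pair(0, q(q(q(pair(q(cons(0, a)), pair(0, 0)))))))  →  cons(a, pair(0, q(q(q(pair(q(cons(0, a)), pair(0, 0)))))))   [R1 at 1]
3. cons(a, pair(0, q(q(q(pair(q(cons(0, a)), pair(0, 0)))))))  →  cons(a, pair(0, q(q(pair(q(cons(0, a)), pair(0, 0))))))   [R1 at 2.2]
4. cons(a, pair(0, q(q(pair(q(cons(0, a)), pair(0, 0))))))  →  cons(a, pair(0, q(pair(q(cons(0, a)), pair(0, 0)))))   [R1 at 2.2]
5. cons(a, pair(0, q(pair(q(cons(0, a)), pair(0, 0)))))  →  cons(a, pair(0, pair(q(cons(0, a)), pair(0, 0))))   [R1 at 2.2]
6. cons(a, pair(0, pair(q(cons(0, a)), pair(0, 0))))  →  cons(a, pair(0, pair(cons(0, a), pair(0, 0))))   [R1 at 2.2.1]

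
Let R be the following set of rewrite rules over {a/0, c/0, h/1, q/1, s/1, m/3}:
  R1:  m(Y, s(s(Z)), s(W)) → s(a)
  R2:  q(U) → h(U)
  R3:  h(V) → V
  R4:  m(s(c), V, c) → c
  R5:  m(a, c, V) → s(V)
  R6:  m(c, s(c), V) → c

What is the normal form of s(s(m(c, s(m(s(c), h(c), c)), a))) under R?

s(s(c))

1. s(s(m(c, s(m(s(c), h(c), c)), a)))  →  s(s(m(c, s(c), a)))   [R4 at 1.1.2.1]
2. s(s(m(c, s(c), a)))  →  s(s(c))   [R6 at 1.1]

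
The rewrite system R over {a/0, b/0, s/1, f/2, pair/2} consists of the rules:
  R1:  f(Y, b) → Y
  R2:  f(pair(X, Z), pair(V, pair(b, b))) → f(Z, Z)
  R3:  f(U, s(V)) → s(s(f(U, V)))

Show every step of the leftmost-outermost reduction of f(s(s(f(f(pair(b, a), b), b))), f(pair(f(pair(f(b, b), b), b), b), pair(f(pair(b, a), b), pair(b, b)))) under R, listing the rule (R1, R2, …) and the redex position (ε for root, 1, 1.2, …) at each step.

s(s(pair(b, a)))

1. f(s(s(f(f(pair(b, a), b), b))), f(pair(f(pair(f(b, b), b), b), b), pair(f(pair(b, a), b), pair(b, b))))  →  f(s(s(f(pair(b, a), b))), f(pair(f(pair(f(b, b), b), b), b), pair(f(pair(b, a), b), pair(b, b))))   [R1 at 1.1.1]
2. f(s(s(f(pair(b, a), b))), f(pair(f(pair(f(b, b), b), b), b), pair(f(pair(b, a), b), pair(b, b))))  →  f(s(s(pair(b, a))), f(pair(f(pair(f(b, b), b), b), b), pair(f(pair(b, a), b), pair(b, b))))   [R1 at 1.1.1]
3. f(s(s(pair(b, a))), f(pair(f(pair(f(b, b), b), b), b), pair(f(pair(b, a), b), pair(b, b))))  →  f(s(s(pair(b, a))), f(b, b))   [R2 at 2]
4. f(s(s(pair(b, a))), f(b, b))  →  f(s(s(pair(b, a))), b)   [R1 at 2]
5. f(s(s(pair(b, a))), b)  →  s(s(pair(b, a)))   [R1 at ε]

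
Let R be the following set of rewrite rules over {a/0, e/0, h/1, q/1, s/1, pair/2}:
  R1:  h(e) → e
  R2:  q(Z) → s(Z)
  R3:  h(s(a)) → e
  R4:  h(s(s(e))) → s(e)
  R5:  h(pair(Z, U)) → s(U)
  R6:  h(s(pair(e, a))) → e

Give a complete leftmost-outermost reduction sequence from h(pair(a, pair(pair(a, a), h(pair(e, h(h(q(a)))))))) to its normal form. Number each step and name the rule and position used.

1. h(pair(a, pair(pair(a, a), h(pair(e, h(h(q(a))))))))  →  s(pair(pair(a, a), h(pair(e, h(h(q(a)))))))   [R5 at ε]
2. s(pair(pair(a, a), h(pair(e, h(h(q(a)))))))  →  s(pair(pair(a, a), s(h(h(q(a))))))   [R5 at 1.2]
3. s(pair(pair(a, a), s(h(h(q(a))))))  →  s(pair(pair(a, a), s(h(h(s(a))))))   [R2 at 1.2.1.1.1]
4. s(pair(pair(a, a), s(h(h(s(a))))))  →  s(pair(pair(a, a), s(h(e))))   [R3 at 1.2.1.1]
5. s(pair(pair(a, a), s(h(e))))  →  s(pair(pair(a, a), s(e)))   [R1 at 1.2.1]

s(pair(pair(a, a), s(e)))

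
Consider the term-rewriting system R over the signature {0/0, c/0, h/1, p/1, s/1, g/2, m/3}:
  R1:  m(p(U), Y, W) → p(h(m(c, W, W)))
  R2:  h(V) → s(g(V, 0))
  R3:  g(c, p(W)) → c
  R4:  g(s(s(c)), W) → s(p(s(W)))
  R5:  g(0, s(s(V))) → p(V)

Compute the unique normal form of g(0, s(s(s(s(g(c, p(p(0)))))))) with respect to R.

1. g(0, s(s(s(s(g(c, p(p(0))))))))  →  p(s(s(g(c, p(p(0))))))   [R5 at ε]
2. p(s(s(g(c, p(p(0))))))  →  p(s(s(c)))   [R3 at 1.1.1]

p(s(s(c)))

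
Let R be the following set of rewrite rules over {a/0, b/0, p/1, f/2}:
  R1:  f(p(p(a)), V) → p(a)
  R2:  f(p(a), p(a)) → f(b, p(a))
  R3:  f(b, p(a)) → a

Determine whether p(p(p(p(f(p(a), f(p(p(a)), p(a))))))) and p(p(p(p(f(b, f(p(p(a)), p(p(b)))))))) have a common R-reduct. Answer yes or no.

Reduce t₁ = p(p(p(p(f(p(a), f(p(p(a)), p(a))))))):
1. p(p(p(p(f(p(a), f(p(p(a)), p(a)))))))  →  p(p(p(p(f(p(a), p(a))))))   [R1 at 1.1.1.1.2]
2. p(p(p(p(f(p(a), p(a))))))  →  p(p(p(p(f(b, p(a))))))   [R2 at 1.1.1.1]
3. p(p(p(p(f(b, p(a))))))  →  p(p(p(p(a))))   [R3 at 1.1.1.1]

Reduce t₂ = p(p(p(p(f(b, f(p(p(a)), p(p(b)))))))):
1. p(p(p(p(f(b, f(p(p(a)), p(p(b))))))))  →  p(p(p(p(f(b, p(a))))))   [R1 at 1.1.1.1.2]
2. p(p(p(p(f(b, p(a))))))  →  p(p(p(p(a))))   [R3 at 1.1.1.1]

yes — NF(t₁) = p(p(p(p(a)))), NF(t₂) = p(p(p(p(a))))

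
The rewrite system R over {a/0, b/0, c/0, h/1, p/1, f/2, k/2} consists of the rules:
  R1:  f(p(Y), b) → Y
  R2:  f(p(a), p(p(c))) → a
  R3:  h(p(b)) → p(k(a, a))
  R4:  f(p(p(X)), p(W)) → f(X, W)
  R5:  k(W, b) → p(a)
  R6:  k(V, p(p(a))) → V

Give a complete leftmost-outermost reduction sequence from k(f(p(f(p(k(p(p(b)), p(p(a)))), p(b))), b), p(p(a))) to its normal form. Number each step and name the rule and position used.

b

1. k(f(p(f(p(k(p(p(b)), p(p(a)))), p(b))), b), p(p(a)))  →  f(p(f(p(k(p(p(b)), p(p(a)))), p(b))), b)   [R6 at ε]
2. f(p(f(p(k(p(p(b)), p(p(a)))), p(b))), b)  →  f(p(k(p(p(b)), p(p(a)))), p(b))   [R1 at ε]
3. f(p(k(p(p(b)), p(p(a)))), p(b))  →  f(p(p(p(b))), p(b))   [R6 at 1.1]
4. f(p(p(p(b))), p(b))  →  f(p(b), b)   [R4 at ε]
5. f(p(b), b)  →  b   [R1 at ε]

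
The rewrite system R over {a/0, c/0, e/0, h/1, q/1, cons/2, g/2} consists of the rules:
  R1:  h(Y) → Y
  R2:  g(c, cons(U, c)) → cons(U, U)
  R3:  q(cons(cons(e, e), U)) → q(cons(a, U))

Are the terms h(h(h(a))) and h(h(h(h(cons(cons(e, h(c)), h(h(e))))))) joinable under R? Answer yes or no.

Reduce t₁ = h(h(h(a))):
1. h(h(h(a)))  →  h(h(a))   [R1 at ε]
2. h(h(a))  →  h(a)   [R1 at ε]
3. h(a)  →  a   [R1 at ε]

Reduce t₂ = h(h(h(h(cons(cons(e, h(c)), h(h(e))))))):
1. h(h(h(h(cons(cons(e, h(c)), h(h(e)))))))  →  h(h(h(cons(cons(e, h(c)), h(h(e))))))   [R1 at ε]
2. h(h(h(cons(cons(e, h(c)), h(h(e))))))  →  h(h(cons(cons(e, h(c)), h(h(e)))))   [R1 at ε]
3. h(h(cons(cons(e, h(c)), h(h(e)))))  →  h(cons(cons(e, h(c)), h(h(e))))   [R1 at ε]
4. h(cons(cons(e, h(c)), h(h(e))))  →  cons(cons(e, h(c)), h(h(e)))   [R1 at ε]
5. cons(cons(e, h(c)), h(h(e)))  →  cons(cons(e, c), h(h(e)))   [R1 at 1.2]
6. cons(cons(e, c), h(h(e)))  →  cons(cons(e, c), h(e))   [R1 at 2]
7. cons(cons(e, c), h(e))  →  cons(cons(e, c), e)   [R1 at 2]

no — NF(t₁) = a, NF(t₂) = cons(cons(e, c), e)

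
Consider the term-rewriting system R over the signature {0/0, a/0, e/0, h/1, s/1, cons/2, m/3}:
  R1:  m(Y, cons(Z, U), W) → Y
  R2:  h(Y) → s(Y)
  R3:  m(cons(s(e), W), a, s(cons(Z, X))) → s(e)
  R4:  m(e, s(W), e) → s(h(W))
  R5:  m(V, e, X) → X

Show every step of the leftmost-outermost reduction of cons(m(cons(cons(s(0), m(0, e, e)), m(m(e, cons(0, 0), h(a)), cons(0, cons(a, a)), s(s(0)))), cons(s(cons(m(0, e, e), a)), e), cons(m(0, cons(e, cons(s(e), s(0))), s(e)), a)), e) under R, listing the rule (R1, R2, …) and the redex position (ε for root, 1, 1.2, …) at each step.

cons(cons(cons(s(0), e), e), e)

1. cons(m(cons(cons(s(0), m(0, e, e)), m(m(e, cons(0, 0), h(a)), cons(0, cons(a, a)), s(s(0)))), cons(s(cons(m(0, e, e), a)), e), cons(m(0, cons(e, cons(s(e), s(0))), s(e)), a)), e)  →  cons(cons(cons(s(0), m(0, e, e)), m(m(e, cons(0, 0), h(a)), cons(0, cons(a, a)), s(s(0)))), e)   [R1 at 1]
2. cons(cons(cons(s(0), m(0, e, e)), m(m(e, cons(0, 0), h(a)), cons(0, cons(a, a)), s(s(0)))), e)  →  cons(cons(cons(s(0), e), m(m(e, cons(0, 0), h(a)), cons(0, cons(a, a)), s(s(0)))), e)   [R5 at 1.1.2]
3. cons(cons(cons(s(0), e), m(m(e, cons(0, 0), h(a)), cons(0, cons(a, a)), s(s(0)))), e)  →  cons(cons(cons(s(0), e), m(e, cons(0, 0), h(a))), e)   [R1 at 1.2]
4. cons(cons(cons(s(0), e), m(e, cons(0, 0), h(a))), e)  →  cons(cons(cons(s(0), e), e), e)   [R1 at 1.2]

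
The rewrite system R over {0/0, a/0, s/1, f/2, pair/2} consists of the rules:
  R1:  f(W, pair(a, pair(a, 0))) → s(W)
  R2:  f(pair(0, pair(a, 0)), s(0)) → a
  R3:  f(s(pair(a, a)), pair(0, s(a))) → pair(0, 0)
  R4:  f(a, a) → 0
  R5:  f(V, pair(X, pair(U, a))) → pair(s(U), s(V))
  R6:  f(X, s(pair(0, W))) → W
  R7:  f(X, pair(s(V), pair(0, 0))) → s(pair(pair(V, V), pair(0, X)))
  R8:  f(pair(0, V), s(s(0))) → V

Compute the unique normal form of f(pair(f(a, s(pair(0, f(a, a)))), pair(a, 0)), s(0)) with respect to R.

a

1. f(pair(f(a, s(pair(0, f(a, a)))), pair(a, 0)), s(0))  →  f(pair(f(a, a), pair(a, 0)), s(0))   [R6 at 1.1]
2. f(pair(f(a, a), pair(a, 0)), s(0))  →  f(pair(0, pair(a, 0)), s(0))   [R4 at 1.1]
3. f(pair(0, pair(a, 0)), s(0))  →  a   [R2 at ε]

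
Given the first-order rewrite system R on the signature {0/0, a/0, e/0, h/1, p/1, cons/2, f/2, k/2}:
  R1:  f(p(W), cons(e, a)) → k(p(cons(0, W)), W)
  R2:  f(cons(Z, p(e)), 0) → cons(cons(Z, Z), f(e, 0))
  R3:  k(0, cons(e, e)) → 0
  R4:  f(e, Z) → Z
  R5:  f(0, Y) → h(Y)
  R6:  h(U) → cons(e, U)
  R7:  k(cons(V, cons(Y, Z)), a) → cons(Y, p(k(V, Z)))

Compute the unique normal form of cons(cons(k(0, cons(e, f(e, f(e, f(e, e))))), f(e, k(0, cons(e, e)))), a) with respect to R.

1. cons(cons(k(0, cons(e, f(e, f(e, f(e, e))))), f(e, k(0, cons(e, e)))), a)  →  cons(cons(k(0, cons(e, f(e, f(e, e)))), f(e, k(0, cons(e, e)))), a)   [R4 at 1.1.2.2]
2. cons(cons(k(0, cons(e, f(e, f(e, e)))), f(e, k(0, cons(e, e)))), a)  →  cons(cons(k(0, cons(e, f(e, e))), f(e, k(0, cons(e, e)))), a)   [R4 at 1.1.2.2]
3. cons(cons(k(0, cons(e, f(e, e))), f(e, k(0, cons(e, e)))), a)  →  cons(cons(k(0, cons(e, e)), f(e, k(0, cons(e, e)))), a)   [R4 at 1.1.2.2]
4. cons(cons(k(0, cons(e, e)), f(e, k(0, cons(e, e)))), a)  →  cons(cons(0, f(e, k(0, cons(e, e)))), a)   [R3 at 1.1]
5. cons(cons(0, f(e, k(0, cons(e, e)))), a)  →  cons(cons(0, k(0, cons(e, e))), a)   [R4 at 1.2]
6. cons(cons(0, k(0, cons(e, e))), a)  →  cons(cons(0, 0), a)   [R3 at 1.2]

cons(cons(0, 0), a)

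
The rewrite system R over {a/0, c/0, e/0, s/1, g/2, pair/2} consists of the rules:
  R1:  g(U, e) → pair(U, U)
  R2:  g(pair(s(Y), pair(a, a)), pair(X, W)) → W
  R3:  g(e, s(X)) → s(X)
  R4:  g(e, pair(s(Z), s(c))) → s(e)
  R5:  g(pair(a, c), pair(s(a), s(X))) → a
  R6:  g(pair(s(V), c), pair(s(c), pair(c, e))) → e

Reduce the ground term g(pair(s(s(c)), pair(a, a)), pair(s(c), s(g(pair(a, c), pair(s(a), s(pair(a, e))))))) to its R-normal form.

s(a)

1. g(pair(s(s(c)), pair(a, a)), pair(s(c), s(g(pair(a, c), pair(s(a), s(pair(a, e)))))))  →  s(g(pair(a, c), pair(s(a), s(pair(a, e)))))   [R2 at ε]
2. s(g(pair(a, c), pair(s(a), s(pair(a, e)))))  →  s(a)   [R5 at 1]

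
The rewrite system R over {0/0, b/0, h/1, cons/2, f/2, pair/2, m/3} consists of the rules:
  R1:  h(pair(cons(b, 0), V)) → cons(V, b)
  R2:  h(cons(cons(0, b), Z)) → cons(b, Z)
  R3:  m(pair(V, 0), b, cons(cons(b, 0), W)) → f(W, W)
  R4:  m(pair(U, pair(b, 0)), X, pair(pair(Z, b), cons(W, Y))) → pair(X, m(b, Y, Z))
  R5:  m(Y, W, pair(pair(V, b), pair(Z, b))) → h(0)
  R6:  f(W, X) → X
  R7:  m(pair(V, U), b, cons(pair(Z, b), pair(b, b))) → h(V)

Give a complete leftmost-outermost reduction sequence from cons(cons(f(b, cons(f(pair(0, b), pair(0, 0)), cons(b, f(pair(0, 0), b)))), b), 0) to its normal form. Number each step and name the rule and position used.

1. cons(cons(f(b, cons(f(pair(0, b), pair(0, 0)), cons(b, f(pair(0, 0), b)))), b), 0)  →  cons(cons(cons(f(pair(0, b), pair(0, 0)), cons(b, f(pair(0, 0), b))), b), 0)   [R6 at 1.1]
2. cons(cons(cons(f(pair(0, b), pair(0, 0)), cons(b, f(pair(0, 0), b))), b), 0)  →  cons(cons(cons(pair(0, 0), cons(b, f(pair(0, 0), b))), b), 0)   [R6 at 1.1.1]
3. cons(cons(cons(pair(0, 0), cons(b, f(pair(0, 0), b))), b), 0)  →  cons(cons(cons(pair(0, 0), cons(b, b)), b), 0)   [R6 at 1.1.2.2]

cons(cons(cons(pair(0, 0), cons(b, b)), b), 0)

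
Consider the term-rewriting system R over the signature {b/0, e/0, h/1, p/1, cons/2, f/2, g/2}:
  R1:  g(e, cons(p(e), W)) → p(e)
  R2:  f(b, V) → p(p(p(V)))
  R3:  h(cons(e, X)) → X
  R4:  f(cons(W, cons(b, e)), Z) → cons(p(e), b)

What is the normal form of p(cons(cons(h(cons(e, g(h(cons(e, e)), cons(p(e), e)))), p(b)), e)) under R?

1. p(cons(cons(h(cons(e, g(h(cons(e, e)), cons(p(e), e)))), p(b)), e))  →  p(cons(cons(g(h(cons(e, e)), cons(p(e), e)), p(b)), e))   [R3 at 1.1.1]
2. p(cons(cons(g(h(cons(e, e)), cons(p(e), e)), p(b)), e))  →  p(cons(cons(g(e, cons(p(e), e)), p(b)), e))   [R3 at 1.1.1.1]
3. p(cons(cons(g(e, cons(p(e), e)), p(b)), e))  →  p(cons(cons(p(e), p(b)), e))   [R1 at 1.1.1]

p(cons(cons(p(e), p(b)), e))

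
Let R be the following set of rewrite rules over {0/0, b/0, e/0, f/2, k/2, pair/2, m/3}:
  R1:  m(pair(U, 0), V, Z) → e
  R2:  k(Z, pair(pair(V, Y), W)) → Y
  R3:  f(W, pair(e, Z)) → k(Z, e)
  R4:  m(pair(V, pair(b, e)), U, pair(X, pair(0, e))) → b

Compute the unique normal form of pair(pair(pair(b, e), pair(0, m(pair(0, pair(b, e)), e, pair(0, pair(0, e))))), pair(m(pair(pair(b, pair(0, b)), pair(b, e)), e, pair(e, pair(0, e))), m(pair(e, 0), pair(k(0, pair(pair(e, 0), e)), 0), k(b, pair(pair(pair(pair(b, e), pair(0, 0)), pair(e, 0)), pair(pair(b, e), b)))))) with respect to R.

pair(pair(pair(b, e), pair(0, b)), pair(b, e))

1. pair(pair(pair(b, e), pair(0, m(pair(0, pair(b, e)), e, pair(0, pair(0, e))))), pair(m(pair(pair(b, pair(0, b)), pair(b, e)), e, pair(e, pair(0, e))), m(pair(e, 0), pair(k(0, pair(pair(e, 0), e)), 0), k(b, pair(pair(pair(pair(b, e), pair(0, 0)), pair(e, 0)), pair(pair(b, e), b))))))  →  pair(pair(pair(b, e), pair(0, b)), pair(m(pair(pair(b, pair(0, b)), pair(b, e)), e, pair(e, pair(0, e))), m(pair(e, 0), pair(k(0, pair(pair(e, 0), e)), 0), k(b, pair(pair(pair(pair(b, e), pair(0, 0)), pair(e, 0)), pair(pair(b, e), b))))))   [R4 at 1.2.2]
2. pair(pair(pair(b, e), pair(0, b)), pair(m(pair(pair(b, pair(0, b)), pair(b, e)), e, pair(e, pair(0, e))), m(pair(e, 0), pair(k(0, pair(pair(e, 0), e)), 0), k(b, pair(pair(pair(pair(b, e), pair(0, 0)), pair(e, 0)), pair(pair(b, e), b))))))  →  pair(pair(pair(b, e), pair(0, b)), pair(b, m(pair(e, 0), pair(k(0, pair(pair(e, 0), e)), 0), k(b, pair(pair(pair(pair(b, e), pair(0, 0)), pair(e, 0)), pair(pair(b, e), b))))))   [R4 at 2.1]
3. pair(pair(pair(b, e), pair(0, b)), pair(b, m(pair(e, 0), pair(k(0, pair(pair(e, 0), e)), 0), k(b, pair(pair(pair(pair(b, e), pair(0, 0)), pair(e, 0)), pair(pair(b, e), b))))))  →  pair(pair(pair(b, e), pair(0, b)), pair(b, e))   [R1 at 2.2]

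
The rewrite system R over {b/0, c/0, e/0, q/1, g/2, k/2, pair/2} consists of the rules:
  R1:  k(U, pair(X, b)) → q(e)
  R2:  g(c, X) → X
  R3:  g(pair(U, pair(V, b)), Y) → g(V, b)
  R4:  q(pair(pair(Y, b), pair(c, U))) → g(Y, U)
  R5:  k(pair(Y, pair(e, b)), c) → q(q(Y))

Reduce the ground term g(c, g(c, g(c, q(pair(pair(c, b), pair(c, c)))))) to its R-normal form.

1. g(c, g(c, g(c, q(pair(pair(c, b), pair(c, c))))))  →  g(c, g(c, q(pair(pair(c, b), pair(c, c)))))   [R2 at ε]
2. g(c, g(c, q(pair(pair(c, b), pair(c, c)))))  →  g(c, q(pair(pair(c, b), pair(c, c))))   [R2 at ε]
3. g(c, q(pair(pair(c, b), pair(c, c))))  →  q(pair(pair(c, b), pair(c, c)))   [R2 at ε]
4. q(pair(pair(c, b), pair(c, c)))  →  g(c, c)   [R4 at ε]
5. g(c, c)  →  c   [R2 at ε]

c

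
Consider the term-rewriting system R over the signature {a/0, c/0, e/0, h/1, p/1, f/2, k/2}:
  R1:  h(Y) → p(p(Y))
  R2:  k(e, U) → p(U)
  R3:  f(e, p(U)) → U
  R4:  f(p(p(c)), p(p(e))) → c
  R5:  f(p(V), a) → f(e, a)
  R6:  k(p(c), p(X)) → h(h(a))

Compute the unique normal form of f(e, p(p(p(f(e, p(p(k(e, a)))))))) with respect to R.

1. f(e, p(p(p(f(e, p(p(k(e, a))))))))  →  p(p(f(e, p(p(k(e, a))))))   [R3 at ε]
2. p(p(f(e, p(p(k(e, a))))))  →  p(p(p(k(e, a))))   [R3 at 1.1]
3. p(p(p(k(e, a))))  →  p(p(p(p(a))))   [R2 at 1.1.1]

p(p(p(p(a))))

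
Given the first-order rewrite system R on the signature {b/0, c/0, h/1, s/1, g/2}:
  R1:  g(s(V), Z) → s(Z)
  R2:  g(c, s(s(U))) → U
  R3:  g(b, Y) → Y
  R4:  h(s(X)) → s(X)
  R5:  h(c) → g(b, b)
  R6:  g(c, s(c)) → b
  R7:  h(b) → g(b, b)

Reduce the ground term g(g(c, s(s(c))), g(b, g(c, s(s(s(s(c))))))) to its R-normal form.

c

1. g(g(c, s(s(c))), g(b, g(c, s(s(s(s(c)))))))  →  g(c, g(b, g(c, s(s(s(s(c)))))))   [R2 at 1]
2. g(c, g(b, g(c, s(s(s(s(c)))))))  →  g(c, g(c, s(s(s(s(c))))))   [R3 at 2]
3. g(c, g(c, s(s(s(s(c))))))  →  g(c, s(s(c)))   [R2 at 2]
4. g(c, s(s(c)))  →  c   [R2 at ε]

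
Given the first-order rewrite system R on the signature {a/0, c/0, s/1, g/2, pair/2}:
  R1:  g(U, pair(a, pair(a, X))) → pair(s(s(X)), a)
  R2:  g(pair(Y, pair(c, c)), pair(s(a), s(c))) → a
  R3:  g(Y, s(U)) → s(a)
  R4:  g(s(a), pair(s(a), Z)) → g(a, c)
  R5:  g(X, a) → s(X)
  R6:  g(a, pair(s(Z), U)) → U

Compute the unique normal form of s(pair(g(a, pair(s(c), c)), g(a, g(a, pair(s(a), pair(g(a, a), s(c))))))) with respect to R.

s(pair(c, s(c)))

1. s(pair(g(a, pair(s(c), c)), g(a, g(a, pair(s(a), pair(g(a, a), s(c)))))))  →  s(pair(c, g(a, g(a, pair(s(a), pair(g(a, a), s(c)))))))   [R6 at 1.1]
2. s(pair(c, g(a, g(a, pair(s(a), pair(g(a, a), s(c)))))))  →  s(pair(c, g(a, pair(g(a, a), s(c)))))   [R6 at 1.2.2]
3. s(pair(c, g(a, pair(g(a, a), s(c)))))  →  s(pair(c, g(a, pair(s(a), s(c)))))   [R5 at 1.2.2.1]
4. s(pair(c, g(a, pair(s(a), s(c)))))  →  s(pair(c, s(c)))   [R6 at 1.2]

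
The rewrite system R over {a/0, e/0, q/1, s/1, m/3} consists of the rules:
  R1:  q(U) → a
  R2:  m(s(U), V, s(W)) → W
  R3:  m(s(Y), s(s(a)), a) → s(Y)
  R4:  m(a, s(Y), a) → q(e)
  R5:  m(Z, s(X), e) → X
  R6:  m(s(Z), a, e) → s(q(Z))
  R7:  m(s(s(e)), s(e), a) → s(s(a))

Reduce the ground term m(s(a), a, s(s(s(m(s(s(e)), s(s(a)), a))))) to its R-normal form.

s(s(s(s(e))))

1. m(s(a), a, s(s(s(m(s(s(e)), s(s(a)), a)))))  →  s(s(m(s(s(e)), s(s(a)), a)))   [R2 at ε]
2. s(s(m(s(s(e)), s(s(a)), a)))  →  s(s(s(s(e))))   [R3 at 1.1]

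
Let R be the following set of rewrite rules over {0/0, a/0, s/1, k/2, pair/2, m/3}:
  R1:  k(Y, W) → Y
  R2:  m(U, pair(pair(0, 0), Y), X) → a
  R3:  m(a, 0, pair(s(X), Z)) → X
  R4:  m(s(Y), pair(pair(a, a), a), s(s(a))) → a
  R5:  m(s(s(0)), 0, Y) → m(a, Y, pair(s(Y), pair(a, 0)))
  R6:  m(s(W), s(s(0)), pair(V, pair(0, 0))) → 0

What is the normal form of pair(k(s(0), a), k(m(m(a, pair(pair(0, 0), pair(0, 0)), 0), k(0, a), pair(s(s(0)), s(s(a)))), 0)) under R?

1. pair(k(s(0), a), k(m(m(a, pair(pair(0, 0), pair(0, 0)), 0), k(0, a), pair(s(s(0)), s(s(a)))), 0))  →  pair(s(0), k(m(m(a, pair(pair(0, 0), pair(0, 0)), 0), k(0, a), pair(s(s(0)), s(s(a)))), 0))   [R1 at 1]
2. pair(s(0), k(m(m(a, pair(pair(0, 0), pair(0, 0)), 0), k(0, a), pair(s(s(0)), s(s(a)))), 0))  →  pair(s(0), m(m(a, pair(pair(0, 0), pair(0, 0)), 0), k(0, a), pair(s(s(0)), s(s(a)))))   [R1 at 2]
3. pair(s(0), m(m(a, pair(pair(0, 0), pair(0, 0)), 0), k(0, a), pair(s(s(0)), s(s(a)))))  →  pair(s(0), m(a, k(0, a), pair(s(s(0)), s(s(a)))))   [R2 at 2.1]
4. pair(s(0), m(a, k(0, a), pair(s(s(0)), s(s(a)))))  →  pair(s(0), m(a, 0, pair(s(s(0)), s(s(a)))))   [R1 at 2.2]
5. pair(s(0), m(a, 0, pair(s(s(0)), s(s(a)))))  →  pair(s(0), s(0))   [R3 at 2]

pair(s(0), s(0))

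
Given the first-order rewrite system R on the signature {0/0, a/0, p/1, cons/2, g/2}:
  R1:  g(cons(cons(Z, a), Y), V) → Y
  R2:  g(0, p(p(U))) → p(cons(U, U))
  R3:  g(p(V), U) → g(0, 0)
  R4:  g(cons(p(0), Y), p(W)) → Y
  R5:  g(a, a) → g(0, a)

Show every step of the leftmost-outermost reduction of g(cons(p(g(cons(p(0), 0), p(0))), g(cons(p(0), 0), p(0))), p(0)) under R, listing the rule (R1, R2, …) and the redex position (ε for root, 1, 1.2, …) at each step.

1. g(cons(p(g(cons(p(0), 0), p(0))), g(cons(p(0), 0), p(0))), p(0))  →  g(cons(p(0), g(cons(p(0), 0), p(0))), p(0))   [R4 at 1.1.1]
2. g(cons(p(0), g(cons(p(0), 0), p(0))), p(0))  →  g(cons(p(0), 0), p(0))   [R4 at ε]
3. g(cons(p(0), 0), p(0))  →  0   [R4 at ε]

0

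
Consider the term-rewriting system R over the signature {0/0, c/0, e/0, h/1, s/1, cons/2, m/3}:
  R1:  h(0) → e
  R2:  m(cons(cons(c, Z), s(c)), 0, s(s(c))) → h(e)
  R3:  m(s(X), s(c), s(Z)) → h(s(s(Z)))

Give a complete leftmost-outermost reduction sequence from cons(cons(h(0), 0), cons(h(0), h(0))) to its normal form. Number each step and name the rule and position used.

1. cons(cons(h(0), 0), cons(h(0), h(0)))  →  cons(cons(e, 0), cons(h(0), h(0)))   [R1 at 1.1]
2. cons(cons(e, 0), cons(h(0), h(0)))  →  cons(cons(e, 0), cons(e, h(0)))   [R1 at 2.1]
3. cons(cons(e, 0), cons(e, h(0)))  →  cons(cons(e, 0), cons(e, e))   [R1 at 2.2]

cons(cons(e, 0), cons(e, e))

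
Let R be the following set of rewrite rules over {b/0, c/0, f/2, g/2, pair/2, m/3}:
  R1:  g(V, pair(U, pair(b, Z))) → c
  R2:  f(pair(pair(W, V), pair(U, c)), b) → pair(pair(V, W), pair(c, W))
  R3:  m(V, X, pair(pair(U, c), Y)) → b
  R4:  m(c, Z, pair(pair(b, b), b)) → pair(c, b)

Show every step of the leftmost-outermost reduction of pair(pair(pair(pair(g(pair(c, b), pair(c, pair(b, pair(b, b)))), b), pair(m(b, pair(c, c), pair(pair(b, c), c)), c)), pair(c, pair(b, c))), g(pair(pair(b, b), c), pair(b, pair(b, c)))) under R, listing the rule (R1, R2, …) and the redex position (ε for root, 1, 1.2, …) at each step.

pair(pair(pair(pair(c, b), pair(b, c)), pair(c, pair(b, c))), c)

1. pair(pair(pair(pair(g(pair(c, b), pair(c, pair(b, pair(b, b)))), b), pair(m(b, pair(c, c), pair(pair(b, c), c)), c)), pair(c, pair(b, c))), g(pair(pair(b, b), c), pair(b, pair(b, c))))  →  pair(pair(pair(pair(c, b), pair(m(b, pair(c, c), pair(pair(b, c), c)), c)), pair(c, pair(b, c))), g(pair(pair(b, b), c), pair(b, pair(b, c))))   [R1 at 1.1.1.1]
2. pair(pair(pair(pair(c, b), pair(m(b, pair(c, c), pair(pair(b, c), c)), c)), pair(c, pair(b, c))), g(pair(pair(b, b), c), pair(b, pair(b, c))))  →  pair(pair(pair(pair(c, b), pair(b, c)), pair(c, pair(b, c))), g(pair(pair(b, b), c), pair(b, pair(b, c))))   [R3 at 1.1.2.1]
3. pair(pair(pair(pair(c, b), pair(b, c)), pair(c, pair(b, c))), g(pair(pair(b, b), c), pair(b, pair(b, c))))  →  pair(pair(pair(pair(c, b), pair(b, c)), pair(c, pair(b, c))), c)   [R1 at 2]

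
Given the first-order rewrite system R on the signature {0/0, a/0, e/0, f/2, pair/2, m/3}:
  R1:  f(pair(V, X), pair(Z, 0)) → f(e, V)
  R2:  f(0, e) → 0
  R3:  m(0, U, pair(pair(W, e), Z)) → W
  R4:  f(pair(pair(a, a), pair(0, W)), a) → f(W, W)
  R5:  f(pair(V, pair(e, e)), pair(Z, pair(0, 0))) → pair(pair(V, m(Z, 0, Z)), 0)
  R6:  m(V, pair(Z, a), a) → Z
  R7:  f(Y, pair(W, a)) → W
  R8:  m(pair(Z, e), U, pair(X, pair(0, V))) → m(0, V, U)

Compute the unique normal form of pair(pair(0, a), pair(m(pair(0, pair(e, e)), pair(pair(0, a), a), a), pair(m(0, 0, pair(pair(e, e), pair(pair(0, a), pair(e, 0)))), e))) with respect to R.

1. pair(pair(0, a), pair(m(pair(0, pair(e, e)), pair(pair(0, a), a), a), pair(m(0, 0, pair(pair(e, e), pair(pair(0, a), pair(e, 0)))), e)))  →  pair(pair(0, a), pair(pair(0, a), pair(m(0, 0, pair(pair(e, e), pair(pair(0, a), pair(e, 0)))), e)))   [R6 at 2.1]
2. pair(pair(0, a), pair(pair(0, a), pair(m(0, 0, pair(pair(e, e), pair(pair(0, a), pair(e, 0)))), e)))  →  pair(pair(0, a), pair(pair(0, a), pair(e, e)))   [R3 at 2.2.1]

pair(pair(0, a), pair(pair(0, a), pair(e, e)))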